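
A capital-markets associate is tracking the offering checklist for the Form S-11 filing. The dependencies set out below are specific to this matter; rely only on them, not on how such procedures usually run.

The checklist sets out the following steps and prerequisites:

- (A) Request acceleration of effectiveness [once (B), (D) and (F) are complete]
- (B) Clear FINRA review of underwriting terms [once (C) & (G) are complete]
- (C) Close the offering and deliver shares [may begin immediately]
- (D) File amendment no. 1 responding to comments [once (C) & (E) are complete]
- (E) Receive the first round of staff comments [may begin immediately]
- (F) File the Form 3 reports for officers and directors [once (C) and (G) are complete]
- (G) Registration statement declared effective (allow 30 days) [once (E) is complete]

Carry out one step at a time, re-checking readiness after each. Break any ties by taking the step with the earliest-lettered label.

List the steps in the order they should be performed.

(C) → (E) → (D) → (G) → (B) → (F) → (A)

(C) and (E) have no prerequisites; (C) has the earlier label, so (C) is first.
That leaves (E) as the only ready step → (E).
Ready: (D) and (G). (D) has the earlier label → (D).
Next only (G) has its prerequisites met → (G).
Now (B) and (F) have their prerequisites met. (B) has the earlier label, so (B) next.
That leaves (F) as the only ready step → (F).
(A) is the only step now ready → (A).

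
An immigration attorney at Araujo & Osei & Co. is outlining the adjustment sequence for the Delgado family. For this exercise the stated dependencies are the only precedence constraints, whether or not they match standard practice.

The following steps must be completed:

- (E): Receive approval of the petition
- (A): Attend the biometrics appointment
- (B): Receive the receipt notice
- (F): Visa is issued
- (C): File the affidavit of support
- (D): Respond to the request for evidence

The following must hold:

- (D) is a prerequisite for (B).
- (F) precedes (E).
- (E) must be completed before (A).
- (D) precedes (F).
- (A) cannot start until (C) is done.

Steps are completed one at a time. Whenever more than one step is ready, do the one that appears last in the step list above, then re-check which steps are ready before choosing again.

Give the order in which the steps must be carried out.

(D) and (C) have no prerequisites; (D) is listed later, so (D) is first.
(F) and (B) now also ready, so the ready set is {(C), (F), (B)}; (C) is listed later → (C).
Now (F) and (B) have their prerequisites met. (F) is listed later, so (F) next.
(E) now also ready, so the ready set is {(B), (E)}; (B) is listed later → (B).
(E) needed (F), now all done → (E).
That leaves (A) as the only ready step → (A).

(D), (C), (F), (B), (E), (A)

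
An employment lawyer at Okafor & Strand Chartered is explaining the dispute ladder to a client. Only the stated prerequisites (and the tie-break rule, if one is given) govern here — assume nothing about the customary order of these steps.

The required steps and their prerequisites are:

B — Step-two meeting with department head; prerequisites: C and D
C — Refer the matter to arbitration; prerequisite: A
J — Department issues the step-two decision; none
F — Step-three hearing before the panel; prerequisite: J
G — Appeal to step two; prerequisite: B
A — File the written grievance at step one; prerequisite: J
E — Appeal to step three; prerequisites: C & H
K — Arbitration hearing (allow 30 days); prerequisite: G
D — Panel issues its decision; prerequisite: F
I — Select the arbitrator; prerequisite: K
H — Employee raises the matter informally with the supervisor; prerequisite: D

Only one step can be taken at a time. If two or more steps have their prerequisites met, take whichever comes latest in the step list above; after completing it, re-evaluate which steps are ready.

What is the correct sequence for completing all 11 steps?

J, A, F, D, H, C, E, B, G, K, I

J is the only step with nothing outstanding, so it goes first.
A and F are both available; A is listed later → A.
Now F and C have their prerequisites met. F is listed later, so F next.
D now also ready, so the ready set is {D, C}; D is listed later → D.
H now also ready, so the ready set is {H, C}; H is listed later → H.
C is the only step now ready → C.
Ready: E and B. E is listed later → E.
B needed D and C, now all done → B.
Next only G has its prerequisites met → G.
Next only K has its prerequisites met → K.
That leaves I as the only ready step → I.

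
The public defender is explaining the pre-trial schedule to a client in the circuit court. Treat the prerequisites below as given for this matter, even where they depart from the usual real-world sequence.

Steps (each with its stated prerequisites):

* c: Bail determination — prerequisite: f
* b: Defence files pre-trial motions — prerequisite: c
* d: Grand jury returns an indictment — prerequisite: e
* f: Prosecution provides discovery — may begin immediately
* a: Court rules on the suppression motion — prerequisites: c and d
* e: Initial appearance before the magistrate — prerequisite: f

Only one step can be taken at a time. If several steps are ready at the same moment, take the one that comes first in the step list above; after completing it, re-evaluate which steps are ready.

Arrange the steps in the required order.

f is the only step with nothing outstanding, so it goes first.
Now c and e have their prerequisites met. c is listed earlier, so c next.
Ready: b and e. b is listed earlier → b.
e needed f, now all done → e.
d needed e, now all done → d.
a needed c and d, now all done → a.

f, c, b, e, d, a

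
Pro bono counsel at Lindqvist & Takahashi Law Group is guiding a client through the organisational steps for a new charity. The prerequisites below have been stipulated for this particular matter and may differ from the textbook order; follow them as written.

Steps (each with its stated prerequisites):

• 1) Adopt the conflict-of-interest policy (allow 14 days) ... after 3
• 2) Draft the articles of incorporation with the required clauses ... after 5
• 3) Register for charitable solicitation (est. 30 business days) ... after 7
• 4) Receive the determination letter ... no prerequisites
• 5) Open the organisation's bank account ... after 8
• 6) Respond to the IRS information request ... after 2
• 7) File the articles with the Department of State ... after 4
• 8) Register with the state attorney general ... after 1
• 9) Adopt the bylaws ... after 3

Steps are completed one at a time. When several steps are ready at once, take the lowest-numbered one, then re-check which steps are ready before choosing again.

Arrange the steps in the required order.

4 is the only step with nothing outstanding, so it goes first.
7 needed 4, now all done → 7.
Next only 3 has its prerequisites met → 3.
1 and 9 are both available; 1 has the earlier label → 1.
8 now also ready, so the ready set is {8, 9}; 8 has the earlier label → 8.
5 and 9 are both available; 5 has the earlier label → 5.
2 now also ready, so the ready set is {2, 9}; 2 has the earlier label → 2.
6 now also ready, so the ready set is {6, 9}; 6 has the earlier label → 6.
9 needed 3, now all done → 9.

4, 7, 3, 1, 8, 5, 2, 6, 9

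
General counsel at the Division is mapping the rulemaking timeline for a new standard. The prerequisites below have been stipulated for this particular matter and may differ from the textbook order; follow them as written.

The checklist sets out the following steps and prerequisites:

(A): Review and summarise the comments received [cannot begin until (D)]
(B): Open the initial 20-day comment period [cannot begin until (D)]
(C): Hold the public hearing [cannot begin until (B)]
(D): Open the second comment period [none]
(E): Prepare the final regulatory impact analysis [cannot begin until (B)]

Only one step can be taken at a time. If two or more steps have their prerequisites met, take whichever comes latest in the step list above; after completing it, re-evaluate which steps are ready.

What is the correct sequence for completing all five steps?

Only (D) has no prerequisites, so it is first.
Now (B) and (A) have their prerequisites met. (B) is listed later, so (B) next.
(E) and (C) now also ready, so the ready set is {(E), (C), (A)}; (E) is listed later → (E).
(C) and (A) are both available; (C) is listed later → (C).
(A) needed (D), now all done → (A).

(D) → (B) → (E) → (C) → (A)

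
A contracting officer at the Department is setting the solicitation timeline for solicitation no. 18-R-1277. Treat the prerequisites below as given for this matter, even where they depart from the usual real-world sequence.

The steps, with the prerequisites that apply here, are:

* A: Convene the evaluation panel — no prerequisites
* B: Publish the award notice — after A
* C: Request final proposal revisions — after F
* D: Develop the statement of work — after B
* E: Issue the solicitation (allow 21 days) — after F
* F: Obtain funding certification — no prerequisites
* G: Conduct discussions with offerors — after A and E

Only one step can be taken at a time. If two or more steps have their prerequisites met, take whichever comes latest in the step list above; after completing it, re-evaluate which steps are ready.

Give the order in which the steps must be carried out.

F, E, C, A, G, B, D

Nothing is required for F and A. F is listed later → F first.
Ready: E, C and A. E is listed later → E.
Ready: C and A. C is listed later → C.
That leaves A as the only ready step → A.
Ready: G and B. G is listed later → G.
That leaves B as the only ready step → B.
Next only D has its prerequisites met → D.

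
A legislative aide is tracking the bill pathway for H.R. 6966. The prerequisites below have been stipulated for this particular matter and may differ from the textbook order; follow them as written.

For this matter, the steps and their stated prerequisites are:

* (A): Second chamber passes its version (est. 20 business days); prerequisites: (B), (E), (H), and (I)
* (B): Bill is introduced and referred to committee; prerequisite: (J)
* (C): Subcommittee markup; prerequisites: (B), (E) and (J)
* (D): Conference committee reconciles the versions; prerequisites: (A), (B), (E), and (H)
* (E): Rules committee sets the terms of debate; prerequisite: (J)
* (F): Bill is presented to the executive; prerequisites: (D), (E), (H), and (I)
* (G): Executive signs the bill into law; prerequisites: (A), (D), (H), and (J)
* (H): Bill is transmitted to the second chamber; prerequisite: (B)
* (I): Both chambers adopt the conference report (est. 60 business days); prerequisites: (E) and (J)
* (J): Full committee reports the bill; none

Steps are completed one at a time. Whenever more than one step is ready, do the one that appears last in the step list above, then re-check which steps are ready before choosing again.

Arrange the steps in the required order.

(J), (E), (I), (B), (H), (C), (A), (D), (G), (F)

(J) is the only step with nothing outstanding, so it goes first.
Ready: (E) and (B). (E) is listed later → (E).
(I) now also ready, so the ready set is {(I), (B)}; (I) is listed later → (I).
(B) needed (J), now all done → (B).
(H) and (C) are both available; (H) is listed later → (H).
(A) now also ready, so the ready set is {(C), (A)}; (C) is listed later → (C).
Next only (A) has its prerequisites met → (A).
(D) needed (H), (E), (B) and (A), now all done → (D).
Now (G) and (F) have their prerequisites met. (G) is listed later, so (G) next.
(F) needed (I), (H), (E) and (D), now all done → (F).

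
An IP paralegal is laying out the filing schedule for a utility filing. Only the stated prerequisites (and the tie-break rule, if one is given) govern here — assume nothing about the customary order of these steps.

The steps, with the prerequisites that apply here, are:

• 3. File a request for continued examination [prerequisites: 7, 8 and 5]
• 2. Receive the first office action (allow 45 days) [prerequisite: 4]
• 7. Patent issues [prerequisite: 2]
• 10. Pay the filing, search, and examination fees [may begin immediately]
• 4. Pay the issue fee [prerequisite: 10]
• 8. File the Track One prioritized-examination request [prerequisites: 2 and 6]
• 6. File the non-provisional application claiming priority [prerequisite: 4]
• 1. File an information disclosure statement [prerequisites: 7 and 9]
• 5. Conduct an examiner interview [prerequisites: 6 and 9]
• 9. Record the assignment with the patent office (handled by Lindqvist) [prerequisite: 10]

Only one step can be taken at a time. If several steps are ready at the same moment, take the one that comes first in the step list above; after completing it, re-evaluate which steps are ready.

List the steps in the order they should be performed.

Only 10 has no prerequisites, so it is first.
Ready: 4 and 9. 4 is listed earlier → 4.
Now 2, 6 and 9 have their prerequisites met. 2 is listed earlier, so 2 next.
7 now also ready, so the ready set is {7, 6, 9}; 7 is listed earlier → 7.
Now 6 and 9 have their prerequisites met. 6 is listed earlier, so 6 next.
Ready: 8 and 9. 8 is listed earlier → 8.
That leaves 9 as the only ready step → 9.
Now 1 and 5 have their prerequisites met. 1 is listed earlier, so 1 next.
Next only 5 has its prerequisites met → 5.
That leaves 3 as the only ready step → 3.

10 4 2 7 6 8 9 1 5 3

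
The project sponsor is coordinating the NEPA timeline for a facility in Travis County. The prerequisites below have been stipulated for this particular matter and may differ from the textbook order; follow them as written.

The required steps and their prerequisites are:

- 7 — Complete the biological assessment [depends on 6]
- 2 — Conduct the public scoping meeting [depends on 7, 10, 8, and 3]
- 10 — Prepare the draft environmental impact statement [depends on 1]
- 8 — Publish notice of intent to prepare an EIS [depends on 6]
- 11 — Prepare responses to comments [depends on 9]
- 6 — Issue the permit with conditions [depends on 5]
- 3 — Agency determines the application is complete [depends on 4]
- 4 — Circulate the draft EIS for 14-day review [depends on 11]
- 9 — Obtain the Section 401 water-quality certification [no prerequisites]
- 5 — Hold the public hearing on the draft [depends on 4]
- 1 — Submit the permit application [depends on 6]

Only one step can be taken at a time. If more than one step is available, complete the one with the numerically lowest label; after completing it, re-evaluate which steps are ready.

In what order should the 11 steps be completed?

9, 11, 4, 3, 5, 6, 1, 7, 8, 10, 2

9 is the only step with nothing outstanding, so it goes first.
11 needed 9, now all done → 11.
Next only 4 has its prerequisites met → 4.
Ready: 3 and 5. 3 has the earlier label → 3.
That leaves 5 as the only ready step → 5.
6 needed 5, now all done → 6.
1, 7 and 8 are all available; 1 has the earlier label → 1.
10 now also ready, so the ready set is {7, 8, 10}; 7 has the earlier label → 7.
Ready: 8 and 10. 8 has the earlier label → 8.
That leaves 10 as the only ready step → 10.
2 needed 3, 7, 8 and 10, now all done → 2.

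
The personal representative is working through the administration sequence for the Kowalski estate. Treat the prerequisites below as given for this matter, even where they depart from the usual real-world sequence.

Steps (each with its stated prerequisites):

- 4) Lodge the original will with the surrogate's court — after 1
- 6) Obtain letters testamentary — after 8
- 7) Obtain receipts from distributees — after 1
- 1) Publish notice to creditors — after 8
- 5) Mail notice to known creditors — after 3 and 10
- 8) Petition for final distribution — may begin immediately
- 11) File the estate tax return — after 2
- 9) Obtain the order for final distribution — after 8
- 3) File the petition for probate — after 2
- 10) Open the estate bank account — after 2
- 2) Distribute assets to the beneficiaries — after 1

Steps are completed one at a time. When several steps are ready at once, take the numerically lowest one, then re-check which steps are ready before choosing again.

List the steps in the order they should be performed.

8 → 1 → 2 → 3 → 4 → 6 → 7 → 9 → 10 → 5 → 11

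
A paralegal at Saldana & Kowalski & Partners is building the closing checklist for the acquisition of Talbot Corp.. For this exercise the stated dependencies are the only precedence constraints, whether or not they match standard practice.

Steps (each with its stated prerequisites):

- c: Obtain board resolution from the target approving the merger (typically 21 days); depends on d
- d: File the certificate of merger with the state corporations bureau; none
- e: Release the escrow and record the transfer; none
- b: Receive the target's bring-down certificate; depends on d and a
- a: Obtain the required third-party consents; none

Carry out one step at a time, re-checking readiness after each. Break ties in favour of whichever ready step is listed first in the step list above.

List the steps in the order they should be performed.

d, e and a have no prerequisites; d is listed earlier, so d is first.
c now also ready, so the ready set is {c, e, a}; c is listed earlier → c.
e and a are both available; e is listed earlier → e.
Next only a has its prerequisites met → a.
b is the only step now ready → b.

d c e a b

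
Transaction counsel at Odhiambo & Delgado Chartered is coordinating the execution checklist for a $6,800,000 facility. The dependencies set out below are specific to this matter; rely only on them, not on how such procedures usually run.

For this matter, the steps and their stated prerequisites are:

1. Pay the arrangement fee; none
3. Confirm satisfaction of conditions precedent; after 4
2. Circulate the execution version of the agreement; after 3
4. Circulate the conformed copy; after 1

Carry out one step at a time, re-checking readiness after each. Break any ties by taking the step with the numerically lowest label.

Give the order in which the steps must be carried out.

1 4 3 2

Only 1 has no prerequisites, so it is first.
Next only 4 has its prerequisites met → 4.
3 is the only step now ready → 3.
Next only 2 has its prerequisites met → 2.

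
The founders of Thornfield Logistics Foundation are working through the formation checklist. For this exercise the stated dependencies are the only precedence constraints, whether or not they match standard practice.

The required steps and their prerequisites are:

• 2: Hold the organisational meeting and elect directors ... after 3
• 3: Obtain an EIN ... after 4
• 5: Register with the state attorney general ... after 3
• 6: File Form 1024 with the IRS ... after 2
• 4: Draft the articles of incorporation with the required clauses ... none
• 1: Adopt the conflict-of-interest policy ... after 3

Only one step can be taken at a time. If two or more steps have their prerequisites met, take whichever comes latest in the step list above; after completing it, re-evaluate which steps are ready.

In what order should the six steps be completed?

4, 3, 1, 5, 2, 6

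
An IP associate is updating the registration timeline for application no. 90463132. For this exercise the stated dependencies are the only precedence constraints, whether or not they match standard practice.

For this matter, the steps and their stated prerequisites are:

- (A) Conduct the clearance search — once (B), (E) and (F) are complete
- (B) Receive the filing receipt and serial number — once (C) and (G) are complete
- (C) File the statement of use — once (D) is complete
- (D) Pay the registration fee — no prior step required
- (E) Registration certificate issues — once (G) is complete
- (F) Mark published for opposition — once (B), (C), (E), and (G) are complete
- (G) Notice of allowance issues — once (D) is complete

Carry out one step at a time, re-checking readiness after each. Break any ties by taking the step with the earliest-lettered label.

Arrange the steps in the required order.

(D) is the only step with nothing outstanding, so it goes first.
(C) and (G) are both available; (C) has the earlier label → (C).
Next only (G) has its prerequisites met → (G).
Now (B) and (E) have their prerequisites met. (B) has the earlier label, so (B) next.
(E) needed (G), now all done → (E).
(F) needed (B), (C), (E) and (G), now all done → (F).
(A) needed (B), (E) and (F), now all done → (A).

(D) → (C) → (G) → (B) → (E) → (F) → (A)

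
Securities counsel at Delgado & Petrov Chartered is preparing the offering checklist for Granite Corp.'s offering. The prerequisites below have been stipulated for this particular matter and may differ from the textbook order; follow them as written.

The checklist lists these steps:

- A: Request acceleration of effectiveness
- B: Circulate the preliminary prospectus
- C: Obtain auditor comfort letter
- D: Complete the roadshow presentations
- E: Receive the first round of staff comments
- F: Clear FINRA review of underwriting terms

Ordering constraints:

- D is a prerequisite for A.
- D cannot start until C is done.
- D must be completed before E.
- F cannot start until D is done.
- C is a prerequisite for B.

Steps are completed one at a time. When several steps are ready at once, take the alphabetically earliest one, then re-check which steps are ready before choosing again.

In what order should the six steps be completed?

C B D A E F

C is the only step with nothing outstanding, so it goes first.
Now B and D have their prerequisites met. B has the earlier label, so B next.
That leaves D as the only ready step → D.
Ready: A, E and F. A has the earlier label → A.
Now E and F have their prerequisites met. E has the earlier label, so E next.
F is the only step now ready → F.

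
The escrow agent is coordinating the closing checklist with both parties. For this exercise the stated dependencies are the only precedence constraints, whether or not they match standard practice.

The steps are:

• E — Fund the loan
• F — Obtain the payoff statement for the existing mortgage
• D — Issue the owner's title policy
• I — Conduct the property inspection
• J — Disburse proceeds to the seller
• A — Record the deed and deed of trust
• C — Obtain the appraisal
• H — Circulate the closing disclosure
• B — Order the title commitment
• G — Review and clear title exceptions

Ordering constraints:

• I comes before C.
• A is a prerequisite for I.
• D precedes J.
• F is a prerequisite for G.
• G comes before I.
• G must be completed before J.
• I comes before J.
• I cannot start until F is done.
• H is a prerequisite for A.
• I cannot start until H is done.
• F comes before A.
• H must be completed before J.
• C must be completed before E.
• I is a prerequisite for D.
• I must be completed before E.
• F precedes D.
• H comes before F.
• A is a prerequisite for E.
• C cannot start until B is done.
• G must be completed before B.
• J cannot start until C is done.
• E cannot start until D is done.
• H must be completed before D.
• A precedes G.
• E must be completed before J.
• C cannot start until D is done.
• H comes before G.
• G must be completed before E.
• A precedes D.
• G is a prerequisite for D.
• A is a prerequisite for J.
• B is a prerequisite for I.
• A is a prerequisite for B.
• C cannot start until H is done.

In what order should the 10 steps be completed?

H → F → A → G → B → I → D → C → E → J

H has no prerequisites → H first.
F needed H, now all done → F.
A needed F and H, now all done → A.
That leaves G as the only ready step → G.
B needed A and G, now all done → B.
I needed F, A, H, B and G, now all done → I.
D needed F, I, A, H and G, now all done → D.
C needed D, I, H and B, now all done → C.
E is the only step now ready → E.
J needed E, D, I, A, C, H and G, now all done → J.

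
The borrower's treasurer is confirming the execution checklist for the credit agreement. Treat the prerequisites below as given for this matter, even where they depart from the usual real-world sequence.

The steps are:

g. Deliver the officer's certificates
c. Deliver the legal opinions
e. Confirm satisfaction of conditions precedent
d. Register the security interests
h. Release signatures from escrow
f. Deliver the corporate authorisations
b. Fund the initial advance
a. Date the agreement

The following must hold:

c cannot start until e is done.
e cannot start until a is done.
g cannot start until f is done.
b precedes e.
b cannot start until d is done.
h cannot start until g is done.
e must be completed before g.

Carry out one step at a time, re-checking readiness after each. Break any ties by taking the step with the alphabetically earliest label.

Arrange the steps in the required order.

a, d and f have no prerequisites; a has the earlier label, so a is first.
Ready: d and f. d has the earlier label → d.
Now b and f have their prerequisites met. b has the earlier label, so b next.
e and f are both available; e has the earlier label → e.
Now c and f have their prerequisites met. c has the earlier label, so c next.
That leaves f as the only ready step → f.
g needed e and f, now all done → g.
h is the only step now ready → h.

a, d, b, e, c, f, g, h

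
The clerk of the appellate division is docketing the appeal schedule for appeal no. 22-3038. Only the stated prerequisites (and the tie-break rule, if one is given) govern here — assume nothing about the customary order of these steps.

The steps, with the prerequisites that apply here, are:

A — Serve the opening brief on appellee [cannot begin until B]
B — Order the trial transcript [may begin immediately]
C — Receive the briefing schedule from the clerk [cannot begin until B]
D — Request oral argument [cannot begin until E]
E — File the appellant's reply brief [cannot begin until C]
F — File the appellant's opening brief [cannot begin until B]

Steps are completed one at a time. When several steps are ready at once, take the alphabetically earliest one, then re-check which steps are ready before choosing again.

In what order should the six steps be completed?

B, A, C, E, D, F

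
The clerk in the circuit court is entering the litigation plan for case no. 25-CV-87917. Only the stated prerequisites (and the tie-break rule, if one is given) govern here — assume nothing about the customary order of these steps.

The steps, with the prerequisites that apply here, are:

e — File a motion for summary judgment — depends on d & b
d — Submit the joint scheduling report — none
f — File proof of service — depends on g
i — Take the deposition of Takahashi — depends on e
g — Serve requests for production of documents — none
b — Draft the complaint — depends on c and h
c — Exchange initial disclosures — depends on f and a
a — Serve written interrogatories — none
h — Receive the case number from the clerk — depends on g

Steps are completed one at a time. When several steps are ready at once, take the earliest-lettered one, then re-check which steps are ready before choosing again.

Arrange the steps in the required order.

a, d, g, f, c, h, b, e, i

Nothing is required for a, d and g. a has the earlier label → a first.
d and g are both available; d has the earlier label → d.
g is the only step now ready → g.
f and h are both available; f has the earlier label → f.
c and h are both available; c has the earlier label → c.
h needed g, now all done → h.
That leaves b as the only ready step → b.
e needed b and d, now all done → e.
Next only i has its prerequisites met → i.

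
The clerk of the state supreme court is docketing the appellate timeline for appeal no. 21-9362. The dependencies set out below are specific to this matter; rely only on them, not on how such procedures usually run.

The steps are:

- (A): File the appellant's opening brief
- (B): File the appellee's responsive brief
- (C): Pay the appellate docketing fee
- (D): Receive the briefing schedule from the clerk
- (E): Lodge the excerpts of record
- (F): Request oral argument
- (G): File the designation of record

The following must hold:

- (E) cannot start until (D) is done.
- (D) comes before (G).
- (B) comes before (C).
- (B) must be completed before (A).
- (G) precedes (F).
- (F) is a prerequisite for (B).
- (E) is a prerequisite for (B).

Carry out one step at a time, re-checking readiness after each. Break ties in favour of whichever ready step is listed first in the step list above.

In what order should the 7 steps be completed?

(D), (E), (G), (F), (B), (A), (C)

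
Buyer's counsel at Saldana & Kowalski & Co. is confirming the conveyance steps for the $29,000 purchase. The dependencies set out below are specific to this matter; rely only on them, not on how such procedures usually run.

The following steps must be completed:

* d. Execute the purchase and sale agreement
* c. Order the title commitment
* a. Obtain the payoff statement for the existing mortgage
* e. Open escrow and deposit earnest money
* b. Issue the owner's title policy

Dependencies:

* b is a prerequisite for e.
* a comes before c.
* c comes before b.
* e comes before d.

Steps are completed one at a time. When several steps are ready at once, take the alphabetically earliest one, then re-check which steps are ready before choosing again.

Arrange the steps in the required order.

a, c, b, e, d

a has no prerequisites → a first.
That leaves c as the only ready step → c.
That leaves b as the only ready step → b.
Next only e has its prerequisites met → e.
Next only d has its prerequisites met → d.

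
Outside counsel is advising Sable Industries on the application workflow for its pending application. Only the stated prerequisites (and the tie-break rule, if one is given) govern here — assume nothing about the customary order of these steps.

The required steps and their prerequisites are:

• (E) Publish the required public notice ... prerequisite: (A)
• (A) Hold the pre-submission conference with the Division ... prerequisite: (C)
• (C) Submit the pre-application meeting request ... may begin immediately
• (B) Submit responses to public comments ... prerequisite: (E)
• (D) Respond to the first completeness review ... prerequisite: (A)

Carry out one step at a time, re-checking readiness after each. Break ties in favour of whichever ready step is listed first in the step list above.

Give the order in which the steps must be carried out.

(C) has no prerequisites → (C) first.
Next only (A) has its prerequisites met → (A).
Now (E) and (D) have their prerequisites met. (E) is listed earlier, so (E) next.
(B) now also ready, so the ready set is {(B), (D)}; (B) is listed earlier → (B).
That leaves (D) as the only ready step → (D).

(C), (A), (E), (B), (D)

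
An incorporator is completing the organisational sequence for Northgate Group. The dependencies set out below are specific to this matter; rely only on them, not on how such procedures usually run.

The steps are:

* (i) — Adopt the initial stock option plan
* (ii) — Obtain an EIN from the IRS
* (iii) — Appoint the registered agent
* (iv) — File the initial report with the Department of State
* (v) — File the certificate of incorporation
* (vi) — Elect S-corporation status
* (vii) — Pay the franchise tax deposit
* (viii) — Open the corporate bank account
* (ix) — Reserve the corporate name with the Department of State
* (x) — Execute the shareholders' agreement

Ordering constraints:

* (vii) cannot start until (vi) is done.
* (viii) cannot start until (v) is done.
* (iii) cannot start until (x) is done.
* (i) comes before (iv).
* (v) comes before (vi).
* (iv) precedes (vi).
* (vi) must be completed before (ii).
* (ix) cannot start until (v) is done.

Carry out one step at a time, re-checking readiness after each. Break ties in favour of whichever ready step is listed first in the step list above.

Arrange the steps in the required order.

Nothing is required for (i), (v) and (x). (i) is listed earlier → (i) first.
(iv), (v) and (x) are all available; (iv) is listed earlier → (iv).
Ready: (v) and (x). (v) is listed earlier → (v).
Now (vi), (viii), (ix) and (x) have their prerequisites met. (vi) is listed earlier, so (vi) next.
(ii), (vii), (viii), (ix) and (x) are all available; (ii) is listed earlier → (ii).
(vii), (viii), (ix) and (x) are all available; (vii) is listed earlier → (vii).
(viii), (ix) and (x) are all available; (viii) is listed earlier → (viii).
Now (ix) and (x) have their prerequisites met. (ix) is listed earlier, so (ix) next.
(x) is the only step now ready → (x).
(iii) is the only step now ready → (iii).

(i), (iv), (v), (vi), (ii), (vii), (viii), (ix), (x), (iii)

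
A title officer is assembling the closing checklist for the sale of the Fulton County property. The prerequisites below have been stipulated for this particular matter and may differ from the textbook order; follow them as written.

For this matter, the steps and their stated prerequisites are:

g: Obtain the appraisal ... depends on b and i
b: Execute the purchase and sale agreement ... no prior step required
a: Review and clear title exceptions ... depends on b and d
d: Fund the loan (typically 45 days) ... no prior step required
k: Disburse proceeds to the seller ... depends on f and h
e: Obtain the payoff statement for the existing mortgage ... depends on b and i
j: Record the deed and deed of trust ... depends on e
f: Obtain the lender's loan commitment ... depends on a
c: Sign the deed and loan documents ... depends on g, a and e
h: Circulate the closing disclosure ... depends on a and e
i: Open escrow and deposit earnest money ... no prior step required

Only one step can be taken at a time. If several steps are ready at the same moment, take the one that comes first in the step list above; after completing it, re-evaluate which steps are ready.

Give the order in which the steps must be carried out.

b, d, a, f, i, g, e, j, c, h, k

Nothing is required for b, d and i. b is listed earlier → b first.
d and i are both available; d is listed earlier → d.
a now also ready, so the ready set is {a, i}; a is listed earlier → a.
f now also ready, so the ready set is {f, i}; f is listed earlier → f.
i is the only step now ready → i.
Now g and e have their prerequisites met. g is listed earlier, so g next.
e is the only step now ready → e.
Ready: j, c and h. j is listed earlier → j.
Now c and h have their prerequisites met. c is listed earlier, so c next.
h needed a and e, now all done → h.
k is the only step now ready → k.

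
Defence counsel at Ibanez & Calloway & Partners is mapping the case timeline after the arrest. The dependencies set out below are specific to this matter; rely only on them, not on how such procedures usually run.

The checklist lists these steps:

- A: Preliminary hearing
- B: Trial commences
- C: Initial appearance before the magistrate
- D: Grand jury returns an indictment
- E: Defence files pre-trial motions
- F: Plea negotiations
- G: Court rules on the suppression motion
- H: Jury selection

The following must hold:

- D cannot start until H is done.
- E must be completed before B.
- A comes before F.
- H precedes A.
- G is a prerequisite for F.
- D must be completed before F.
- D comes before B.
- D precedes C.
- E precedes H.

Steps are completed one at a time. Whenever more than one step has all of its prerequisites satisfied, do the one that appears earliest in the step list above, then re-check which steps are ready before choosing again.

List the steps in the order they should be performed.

E G H A D B C F

Nothing is required for E and G. E is listed earlier → E first.
Ready: G and H. G is listed earlier → G.
Next only H has its prerequisites met → H.
Ready: A and D. A is listed earlier → A.
Next only D has its prerequisites met → D.
Ready: B, C and F. B is listed earlier → B.
Now C and F have their prerequisites met. C is listed earlier, so C next.
Next only F has its prerequisites met → F.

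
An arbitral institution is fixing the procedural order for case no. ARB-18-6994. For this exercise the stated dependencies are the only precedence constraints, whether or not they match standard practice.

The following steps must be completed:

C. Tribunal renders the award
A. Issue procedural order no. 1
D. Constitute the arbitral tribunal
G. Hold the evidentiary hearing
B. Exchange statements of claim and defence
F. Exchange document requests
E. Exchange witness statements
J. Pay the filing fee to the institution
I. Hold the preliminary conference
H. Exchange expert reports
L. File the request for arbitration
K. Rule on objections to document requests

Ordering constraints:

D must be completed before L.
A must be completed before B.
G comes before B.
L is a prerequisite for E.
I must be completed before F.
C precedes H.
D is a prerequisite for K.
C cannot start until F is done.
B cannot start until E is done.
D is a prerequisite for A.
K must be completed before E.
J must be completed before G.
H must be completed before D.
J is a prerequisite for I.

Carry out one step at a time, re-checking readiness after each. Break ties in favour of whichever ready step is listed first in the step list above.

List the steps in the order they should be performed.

J has no prerequisites → J first.
G and I are both available; G is listed earlier → G.
Next only I has its prerequisites met → I.
That leaves F as the only ready step → F.
Next only C has its prerequisites met → C.
H needed C, now all done → H.
D needed H, now all done → D.
Now A, L and K have their prerequisites met. A is listed earlier, so A next.
L and K are both available; L is listed earlier → L.
K needed D, now all done → K.
E is the only step now ready → E.
That leaves B as the only ready step → B.

J G I F C H D A L K E B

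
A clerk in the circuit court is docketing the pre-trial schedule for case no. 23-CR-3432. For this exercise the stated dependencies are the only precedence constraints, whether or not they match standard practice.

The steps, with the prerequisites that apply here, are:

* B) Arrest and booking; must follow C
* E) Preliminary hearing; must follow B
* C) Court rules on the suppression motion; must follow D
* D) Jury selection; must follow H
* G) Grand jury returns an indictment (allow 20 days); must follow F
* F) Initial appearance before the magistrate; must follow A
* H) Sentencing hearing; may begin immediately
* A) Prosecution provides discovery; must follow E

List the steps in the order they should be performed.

H is the only step with nothing outstanding, so it goes first.
D needed H, now all done → D.
That leaves C as the only ready step → C.
B needed C, now all done → B.
E needed B, now all done → E.
A needed E, now all done → A.
F is the only step now ready → F.
That leaves G as the only ready step → G.

H, D, C, B, E, A, F, G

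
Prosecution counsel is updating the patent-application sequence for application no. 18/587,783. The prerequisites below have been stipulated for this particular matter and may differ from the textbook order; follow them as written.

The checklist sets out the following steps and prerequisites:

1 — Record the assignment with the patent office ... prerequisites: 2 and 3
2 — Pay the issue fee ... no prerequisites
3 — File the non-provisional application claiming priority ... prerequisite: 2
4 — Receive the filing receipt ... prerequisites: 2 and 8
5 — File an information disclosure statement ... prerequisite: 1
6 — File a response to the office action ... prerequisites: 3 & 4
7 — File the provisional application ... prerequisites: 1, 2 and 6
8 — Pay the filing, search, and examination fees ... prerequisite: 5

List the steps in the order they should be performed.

2, 3, 1, 5, 8, 4, 6, 7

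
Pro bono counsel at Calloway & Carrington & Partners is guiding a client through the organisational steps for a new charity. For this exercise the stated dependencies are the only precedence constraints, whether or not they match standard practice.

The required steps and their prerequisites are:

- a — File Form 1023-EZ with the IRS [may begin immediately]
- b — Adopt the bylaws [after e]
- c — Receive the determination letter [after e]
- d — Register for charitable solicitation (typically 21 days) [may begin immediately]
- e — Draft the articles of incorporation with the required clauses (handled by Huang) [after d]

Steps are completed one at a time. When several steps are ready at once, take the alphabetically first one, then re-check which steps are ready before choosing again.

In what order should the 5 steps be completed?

a d e b c

a and d have no prerequisites; a has the earlier label, so a is first.
That leaves d as the only ready step → d.
e needed d, now all done → e.
Now b and c have their prerequisites met. b has the earlier label, so b next.
c is the only step now ready → c.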